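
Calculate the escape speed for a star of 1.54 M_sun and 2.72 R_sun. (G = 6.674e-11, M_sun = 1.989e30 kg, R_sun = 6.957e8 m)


M = 1.54 * 1.989e30 kg = 3.06306e+30 kg; R = 2.72 * 6.957e8 m = 1.892304e+09 m. v_esc = sqrt(2GM/R) = sqrt(2 * 6.674e-11 * 3.06306e+30 / 1.892304e+09) = 464825.9839

464825.9839 m/s


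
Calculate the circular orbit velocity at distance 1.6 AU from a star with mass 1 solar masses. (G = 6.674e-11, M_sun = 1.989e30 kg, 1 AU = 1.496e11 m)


v = sqrt(GM/r) = sqrt(6.674e-11 * 1.989e+30 / 2.394e+11) = 23549.6634

23549.6634 m/s


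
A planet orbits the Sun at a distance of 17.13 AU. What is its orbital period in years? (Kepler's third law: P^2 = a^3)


P = a^(3/2) = 17.13^1.5 = 70.8983

70.8983 years


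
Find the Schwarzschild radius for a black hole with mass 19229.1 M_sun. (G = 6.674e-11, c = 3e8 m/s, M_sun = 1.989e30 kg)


M = 19229.1 * 1.989e30 kg = 3.82466799e+34 kg. rs = 2GM/c^2 = 2 * 6.674e-11 * 3.82466799e+34 / (3e8)^2 = 5.672e+07

5.672e+07 m


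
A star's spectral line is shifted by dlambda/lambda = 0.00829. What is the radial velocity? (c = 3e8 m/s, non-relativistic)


v = (dlambda/lambda) * c = 0.00829 * 3e8 = 2.487e+06

2.487e+06 m/s


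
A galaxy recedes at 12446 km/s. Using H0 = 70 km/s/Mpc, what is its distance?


d = v / H0 = 12446 / 70 = 177.8

177.8 Mpc


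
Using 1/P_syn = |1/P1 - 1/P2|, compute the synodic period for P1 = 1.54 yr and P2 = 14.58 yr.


1/P_syn = |1/P1 - 1/P2| = |1/1.54 - 1/14.58| => P_syn = 1.7219

1.7219 years


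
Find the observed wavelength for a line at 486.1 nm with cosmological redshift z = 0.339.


lam_obs = lam_emit * (1 + z) = 486.1 * (1 + 0.339) = 650.8879

650.8879 nm


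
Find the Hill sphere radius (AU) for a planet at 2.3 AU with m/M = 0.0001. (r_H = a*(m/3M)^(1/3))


r_H = a * (m/3M)^(1/3) = 2.3 * (0.0001/3)^(1/3) = 0.074

0.074 AU


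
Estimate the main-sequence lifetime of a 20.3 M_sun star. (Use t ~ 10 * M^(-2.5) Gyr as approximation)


t = 10 * M^(-2.5) = 10 * 20.3^(-2.5) = 0.0054

0.0054 Gyr


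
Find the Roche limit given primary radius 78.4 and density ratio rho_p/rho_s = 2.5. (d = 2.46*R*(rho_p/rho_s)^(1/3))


d_Roche = 2.46 * 78.4 * 2.5^(1/3) = 261.7567

261.7567


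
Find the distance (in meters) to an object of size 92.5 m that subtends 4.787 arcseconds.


D = size / theta_rad, theta_rad = 4.787 * pi/(180*3600) = 2.321e-05, D = 3.986e+06

3.986e+06 m


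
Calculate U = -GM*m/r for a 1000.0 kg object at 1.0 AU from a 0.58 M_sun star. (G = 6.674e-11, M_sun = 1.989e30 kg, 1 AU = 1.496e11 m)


M = 0.58 * 1.989e30 kg = 1.15362e+30 kg; r = 1.0 AU * 1.496e11 m/AU = 1.496e+11 m. U = -GM*m/r = -(6.674e-11 * 1.15362e+30 * 1000.0) / 1.496e+11 = -5.147e+11

-5.147e+11 J


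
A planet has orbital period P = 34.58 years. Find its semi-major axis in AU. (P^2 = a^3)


a = P^(2/3) = 34.58^(2/3) = 10.6141

10.6141 AU


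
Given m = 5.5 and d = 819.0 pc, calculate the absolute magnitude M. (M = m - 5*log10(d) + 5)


M = m - 5*log10(d) + 5 = 5.5 - 5*log10(819.0) + 5 = -4.0664

-4.0664


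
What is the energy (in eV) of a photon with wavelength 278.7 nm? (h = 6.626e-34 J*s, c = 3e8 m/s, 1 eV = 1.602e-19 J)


E = hc/lambda = 6.626e-34 * 3e8 / 2.787e-07 = 7.132e-19 J = 4.4522 eV

4.4522 eV


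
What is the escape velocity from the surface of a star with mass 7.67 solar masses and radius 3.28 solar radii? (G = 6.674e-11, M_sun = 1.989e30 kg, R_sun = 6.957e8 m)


M = 7.67 * 1.989e30 kg = 1.525563e+31 kg; R = 3.28 * 6.957e8 m = 2.281896e+09 m. v_esc = sqrt(2GM/R) = sqrt(2 * 6.674e-11 * 1.525563e+31 / 2.281896e+09) = 944659.3968

944659.3968 m/s


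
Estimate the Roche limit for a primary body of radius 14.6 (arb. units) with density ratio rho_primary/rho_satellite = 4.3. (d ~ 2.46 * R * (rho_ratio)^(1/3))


d_Roche = 2.46 * 14.6 * 4.3^(1/3) = 58.4042

58.4042


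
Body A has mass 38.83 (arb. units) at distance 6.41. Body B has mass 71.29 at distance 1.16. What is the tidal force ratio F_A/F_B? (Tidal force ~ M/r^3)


Ratio = (M1/r1^3) / (M2/r2^3) = (38.83/6.41^3) / (71.29/1.16^3) = 0.0032

0.0032


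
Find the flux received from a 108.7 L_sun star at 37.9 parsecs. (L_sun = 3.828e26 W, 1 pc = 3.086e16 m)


F = L / (4*pi*d^2) = 4.161e+28 / (4*pi*(1.170e+18)^2) = 2.421e-09

2.421e-09 W/m^2


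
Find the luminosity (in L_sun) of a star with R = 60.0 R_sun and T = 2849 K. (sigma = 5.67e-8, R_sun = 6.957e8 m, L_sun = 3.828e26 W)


R = 60.0 * 6.957e8 m = 4.1742e+10 m. L = 4*pi*R^2*sigma*T^4 = 4*pi*(4.1742e+10)^2 * 5.67e-8 * 2849^4 = 8.179169858e+28 W. L/L_sun = 8.179169858e+28 / 3.828e26 = 213.6669

213.6669 L_sun


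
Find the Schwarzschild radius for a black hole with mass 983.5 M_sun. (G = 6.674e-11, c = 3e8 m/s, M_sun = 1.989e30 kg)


M = 983.5 * 1.989e30 kg = 1.9561815e+33 kg. rs = 2GM/c^2 = 2 * 6.674e-11 * 1.9561815e+33 / (3e8)^2 = 2.901e+06

2.901e+06 m


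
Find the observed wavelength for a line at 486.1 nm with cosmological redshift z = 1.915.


lam_obs = lam_emit * (1 + z) = 486.1 * (1 + 1.915) = 1416.9815

1416.9815 nm


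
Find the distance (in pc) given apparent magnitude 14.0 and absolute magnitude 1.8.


d = 10^((m - M + 5)/5) = 10^((14.0 - 1.8 + 5)/5) = 2754.2287

2754.2287 pc


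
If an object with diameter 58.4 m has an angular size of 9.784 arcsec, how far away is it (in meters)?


D = size / theta_rad, theta_rad = 9.784 * pi/(180*3600) = 4.743e-05, D = 1.231e+06

1.231e+06 m


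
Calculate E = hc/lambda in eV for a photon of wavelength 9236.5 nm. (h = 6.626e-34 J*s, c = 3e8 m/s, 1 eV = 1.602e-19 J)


E = hc/lambda = 6.626e-34 * 3e8 / 9.237e-06 = 2.152e-20 J = 0.1343 eV

0.1343 eV


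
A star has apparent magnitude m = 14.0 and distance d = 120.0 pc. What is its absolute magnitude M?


M = m - 5*log10(d) + 5 = 14.0 - 5*log10(120.0) + 5 = 8.6041

8.6041


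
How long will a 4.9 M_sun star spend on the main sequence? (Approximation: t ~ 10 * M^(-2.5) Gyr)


t = 10 * M^(-2.5) = 10 * 4.9^(-2.5) = 0.1882

0.1882 Gyr


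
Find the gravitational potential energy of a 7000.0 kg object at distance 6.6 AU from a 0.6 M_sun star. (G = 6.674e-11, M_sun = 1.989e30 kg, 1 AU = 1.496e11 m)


M = 0.6 * 1.989e30 kg = 1.1934e+30 kg; r = 6.6 AU * 1.496e11 m/AU = 9.8736e+11 m. U = -GM*m/r = -(6.674e-11 * 1.1934e+30 * 7000.0) / 9.8736e+11 = -5.647e+11

-5.647e+11 J


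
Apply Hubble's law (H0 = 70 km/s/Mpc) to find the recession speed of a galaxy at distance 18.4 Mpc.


v = H0 * d = 70 * 18.4 = 1288.0

1288.0 km/s


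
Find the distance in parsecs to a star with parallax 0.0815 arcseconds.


d = 1/p = 1/0.0815 = 12.2699

12.2699 pc


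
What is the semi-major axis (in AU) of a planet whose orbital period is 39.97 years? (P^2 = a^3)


a = P^(2/3) = 39.97^(2/3) = 11.6902

11.6902 AU


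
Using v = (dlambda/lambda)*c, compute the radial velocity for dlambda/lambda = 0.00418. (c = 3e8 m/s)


v = (dlambda/lambda) * c = 0.00418 * 3e8 = 1.254e+06

1.254e+06 m/s


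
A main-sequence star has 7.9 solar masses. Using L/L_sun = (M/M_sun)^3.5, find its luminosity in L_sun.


L/L_sun = (M/M_sun)^3.5 = 7.9^3.5 = 1385.7817

1385.7817 L_sun


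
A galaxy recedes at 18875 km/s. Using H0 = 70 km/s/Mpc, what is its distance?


d = v / H0 = 18875 / 70 = 269.6429

269.6429 Mpc


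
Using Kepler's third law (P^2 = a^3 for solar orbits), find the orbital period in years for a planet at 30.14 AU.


P = a^(3/2) = 30.14^1.5 = 165.4683

165.4683 years


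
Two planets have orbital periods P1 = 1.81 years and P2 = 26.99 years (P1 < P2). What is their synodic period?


1/P_syn = |1/P1 - 1/P2| = |1/1.81 - 1/26.99| => P_syn = 1.9401

1.9401 years


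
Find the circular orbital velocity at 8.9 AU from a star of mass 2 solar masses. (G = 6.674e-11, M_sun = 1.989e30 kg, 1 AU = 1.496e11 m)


v = sqrt(GM/r) = sqrt(6.674e-11 * 3.978e+30 / 1.331e+12) = 14120.9752

14120.9752 m/s


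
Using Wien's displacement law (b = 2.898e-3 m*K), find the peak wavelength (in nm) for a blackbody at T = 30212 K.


lam_max = b / T = 2.898e-3 / 30212 = 9.592e-08 m = 95.9222 nm

95.9222 nm


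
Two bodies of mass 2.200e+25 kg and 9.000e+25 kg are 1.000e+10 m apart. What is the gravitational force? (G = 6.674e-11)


F = G*m1*m2/r^2 = 6.674e-11 * 2.200e+25 * 9.000e+25 / (1.000e+10)^2 = 6.674e-11 * 1.980e+51 / 1.000e+20 = 1.321e+21

1.321e+21 N


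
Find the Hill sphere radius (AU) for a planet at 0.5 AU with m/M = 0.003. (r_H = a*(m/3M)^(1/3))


r_H = a * (m/3M)^(1/3) = 0.5 * (0.003/3)^(1/3) = 0.05

0.05 AU


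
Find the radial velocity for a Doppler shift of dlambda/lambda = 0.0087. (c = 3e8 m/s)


v = (dlambda/lambda) * c = 0.0087 * 3e8 = 2.610e+06

2.610e+06 m/s


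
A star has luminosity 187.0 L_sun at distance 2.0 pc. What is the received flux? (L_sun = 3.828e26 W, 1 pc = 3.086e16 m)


F = L / (4*pi*d^2) = 7.158e+28 / (4*pi*(6.172e+16)^2) = 1.495e-06

1.495e-06 W/m^2


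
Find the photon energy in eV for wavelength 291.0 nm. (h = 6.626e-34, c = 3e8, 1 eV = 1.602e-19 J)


E = hc/lambda = 6.626e-34 * 3e8 / 2.910e-07 = 6.831e-19 J = 4.264 eV

4.264 eV


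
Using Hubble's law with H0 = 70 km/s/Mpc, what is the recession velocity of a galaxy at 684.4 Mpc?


v = H0 * d = 70 * 684.4 = 47908.0

47908.0 km/s


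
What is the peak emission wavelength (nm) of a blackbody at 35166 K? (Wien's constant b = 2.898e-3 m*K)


lam_max = b / T = 2.898e-3 / 35166 = 8.241e-08 m = 82.4091 nm

82.4091 nm


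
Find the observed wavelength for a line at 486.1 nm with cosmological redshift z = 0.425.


lam_obs = lam_emit * (1 + z) = 486.1 * (1 + 0.425) = 692.6925

692.6925 nm


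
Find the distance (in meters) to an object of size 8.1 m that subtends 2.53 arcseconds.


D = size / theta_rad, theta_rad = 2.53 * pi/(180*3600) = 1.227e-05, D = 660373.4904

660373.4904 m


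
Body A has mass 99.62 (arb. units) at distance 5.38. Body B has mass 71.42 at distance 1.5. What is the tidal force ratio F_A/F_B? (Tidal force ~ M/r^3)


Ratio = (M1/r1^3) / (M2/r2^3) = (99.62/5.38^3) / (71.42/1.5^3) = 0.0302

0.0302


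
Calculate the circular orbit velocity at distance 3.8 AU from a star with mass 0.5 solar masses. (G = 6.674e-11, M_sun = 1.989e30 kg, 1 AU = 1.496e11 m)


v = sqrt(GM/r) = sqrt(6.674e-11 * 9.945e+29 / 5.685e+11) = 10805.3266

10805.3266 m/s


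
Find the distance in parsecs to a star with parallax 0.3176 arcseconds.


d = 1/p = 1/0.3176 = 3.1486

3.1486 pc


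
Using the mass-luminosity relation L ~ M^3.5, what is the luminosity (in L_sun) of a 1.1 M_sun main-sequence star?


L/L_sun = (M/M_sun)^3.5 = 1.1^3.5 = 1.396

1.396 L_sun


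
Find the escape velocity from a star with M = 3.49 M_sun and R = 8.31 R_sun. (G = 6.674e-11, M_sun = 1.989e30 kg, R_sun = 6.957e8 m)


M = 3.49 * 1.989e30 kg = 6.94161e+30 kg; R = 8.31 * 6.957e8 m = 5.781267e+09 m. v_esc = sqrt(2GM/R) = sqrt(2 * 6.674e-11 * 6.94161e+30 / 5.781267e+09) = 400337.885

400337.885 m/s


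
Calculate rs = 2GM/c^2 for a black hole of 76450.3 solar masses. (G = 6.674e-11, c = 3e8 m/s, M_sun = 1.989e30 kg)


M = 76450.3 * 1.989e30 kg = 1.520596467e+35 kg. rs = 2GM/c^2 = 2 * 6.674e-11 * 1.520596467e+35 / (3e8)^2 = 2.255e+08

2.255e+08 m


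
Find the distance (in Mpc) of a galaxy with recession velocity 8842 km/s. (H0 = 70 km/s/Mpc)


d = v / H0 = 8842 / 70 = 126.3143

126.3143 Mpc


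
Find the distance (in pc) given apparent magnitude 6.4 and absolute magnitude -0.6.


d = 10^((m - M + 5)/5) = 10^((6.4 - -0.6 + 5)/5) = 251.1886

251.1886 pc


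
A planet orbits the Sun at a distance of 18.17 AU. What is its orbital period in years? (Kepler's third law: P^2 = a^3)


P = a^(3/2) = 18.17^1.5 = 77.452

77.452 years


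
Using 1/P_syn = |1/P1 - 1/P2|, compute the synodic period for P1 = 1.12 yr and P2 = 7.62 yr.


1/P_syn = |1/P1 - 1/P2| = |1/1.12 - 1/7.62| => P_syn = 1.313

1.313 years


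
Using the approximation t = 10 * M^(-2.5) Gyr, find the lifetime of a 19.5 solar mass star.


t = 10 * M^(-2.5) = 10 * 19.5^(-2.5) = 0.006

0.006 Gyr


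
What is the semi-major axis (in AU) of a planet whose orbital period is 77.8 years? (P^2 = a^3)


a = P^(2/3) = 77.8^(2/3) = 18.2244

18.2244 AU


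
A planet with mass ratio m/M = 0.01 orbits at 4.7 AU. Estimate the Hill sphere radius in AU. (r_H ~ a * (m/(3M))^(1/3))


r_H = a * (m/3M)^(1/3) = 4.7 * (0.01/3)^(1/3) = 0.7021

0.7021 AU


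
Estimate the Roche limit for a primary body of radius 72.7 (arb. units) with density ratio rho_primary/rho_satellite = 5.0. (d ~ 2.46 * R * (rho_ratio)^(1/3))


d_Roche = 2.46 * 72.7 * 5.0^(1/3) = 305.8155

305.8155


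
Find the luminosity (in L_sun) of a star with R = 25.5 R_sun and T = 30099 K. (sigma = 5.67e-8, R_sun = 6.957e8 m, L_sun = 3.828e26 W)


R = 25.5 * 6.957e8 m = 1.774035e+10 m. L = 4*pi*R^2*sigma*T^4 = 4*pi*(1.774035e+10)^2 * 5.67e-8 * 30099^4 = 1.840456505e+32 W. L/L_sun = 1.840456505e+32 / 3.828e26 = 480788.0107

480788.0107 L_sun


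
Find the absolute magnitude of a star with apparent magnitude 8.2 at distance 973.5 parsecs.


M = m - 5*log10(d) + 5 = 8.2 - 5*log10(973.5) + 5 = -1.7417

-1.7417


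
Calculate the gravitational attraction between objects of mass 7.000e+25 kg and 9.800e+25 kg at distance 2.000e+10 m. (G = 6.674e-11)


F = G*m1*m2/r^2 = 6.674e-11 * 7.000e+25 * 9.800e+25 / (2.000e+10)^2 = 6.674e-11 * 6.860e+51 / 4.000e+20 = 1.145e+21

1.145e+21 N


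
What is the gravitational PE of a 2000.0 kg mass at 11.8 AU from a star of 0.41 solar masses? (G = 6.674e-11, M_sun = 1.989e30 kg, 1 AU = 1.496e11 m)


M = 0.41 * 1.989e30 kg = 8.1549e+29 kg; r = 11.8 AU * 1.496e11 m/AU = 1.76528e+12 m. U = -GM*m/r = -(6.674e-11 * 8.1549e+29 * 2000.0) / 1.76528e+12 = -6.166e+10

-6.166e+10 J


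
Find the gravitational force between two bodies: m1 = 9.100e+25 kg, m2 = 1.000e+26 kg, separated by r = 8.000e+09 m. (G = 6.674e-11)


F = G*m1*m2/r^2 = 6.674e-11 * 9.100e+25 * 1.000e+26 / (8.000e+09)^2 = 6.674e-11 * 9.100e+51 / 6.400e+19 = 9.490e+21

9.490e+21 N


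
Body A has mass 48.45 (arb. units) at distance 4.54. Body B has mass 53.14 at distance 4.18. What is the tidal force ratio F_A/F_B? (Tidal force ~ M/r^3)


Ratio = (M1/r1^3) / (M2/r2^3) = (48.45/4.54^3) / (53.14/4.18^3) = 0.7116

0.7116


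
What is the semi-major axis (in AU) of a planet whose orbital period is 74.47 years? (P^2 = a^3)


a = P^(2/3) = 74.47^(2/3) = 17.7006

17.7006 AU


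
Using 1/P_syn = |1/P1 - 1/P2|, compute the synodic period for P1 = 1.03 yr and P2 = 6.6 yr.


1/P_syn = |1/P1 - 1/P2| = |1/1.03 - 1/6.6| => P_syn = 1.2205

1.2205 years


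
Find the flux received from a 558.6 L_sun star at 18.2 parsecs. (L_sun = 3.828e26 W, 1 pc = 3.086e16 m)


F = L / (4*pi*d^2) = 2.138e+29 / (4*pi*(5.617e+17)^2) = 5.394e-08

5.394e-08 W/m^2


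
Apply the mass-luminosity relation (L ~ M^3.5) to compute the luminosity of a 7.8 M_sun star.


L/L_sun = (M/M_sun)^3.5 = 7.8^3.5 = 1325.3516

1325.3516 L_sun


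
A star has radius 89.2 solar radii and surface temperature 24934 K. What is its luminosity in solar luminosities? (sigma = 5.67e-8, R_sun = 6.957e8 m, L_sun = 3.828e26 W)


R = 89.2 * 6.957e8 m = 6.205644e+10 m. L = 4*pi*R^2*sigma*T^4 = 4*pi*(6.205644e+10)^2 * 5.67e-8 * 24934^4 = 1.060558085e+33 W. L/L_sun = 1.060558085e+33 / 3.828e26 = 2.771e+06

2.771e+06 L_sun


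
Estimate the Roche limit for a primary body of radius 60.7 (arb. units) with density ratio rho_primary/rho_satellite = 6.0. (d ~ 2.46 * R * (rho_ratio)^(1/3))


d_Roche = 2.46 * 60.7 * 6.0^(1/3) = 271.3361

271.3361


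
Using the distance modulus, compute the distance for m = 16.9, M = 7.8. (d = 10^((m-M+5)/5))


d = 10^((m - M + 5)/5) = 10^((16.9 - 7.8 + 5)/5) = 660.6934

660.6934 pc


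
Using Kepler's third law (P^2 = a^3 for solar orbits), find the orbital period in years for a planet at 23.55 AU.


P = a^(3/2) = 23.55^1.5 = 114.2842

114.2842 years


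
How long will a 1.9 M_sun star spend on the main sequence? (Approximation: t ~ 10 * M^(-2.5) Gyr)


t = 10 * M^(-2.5) = 10 * 1.9^(-2.5) = 2.0096

2.0096 Gyr


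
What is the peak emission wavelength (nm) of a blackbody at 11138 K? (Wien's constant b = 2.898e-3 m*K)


lam_max = b / T = 2.898e-3 / 11138 = 2.602e-07 m = 260.1903 nm

260.1903 nm


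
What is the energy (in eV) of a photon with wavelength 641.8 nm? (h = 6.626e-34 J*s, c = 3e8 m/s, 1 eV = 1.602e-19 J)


E = hc/lambda = 6.626e-34 * 3e8 / 6.418e-07 = 3.097e-19 J = 1.9333 eV

1.9333 eV


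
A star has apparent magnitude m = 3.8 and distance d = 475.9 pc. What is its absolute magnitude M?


M = m - 5*log10(d) + 5 = 3.8 - 5*log10(475.9) + 5 = -4.5876

-4.5876


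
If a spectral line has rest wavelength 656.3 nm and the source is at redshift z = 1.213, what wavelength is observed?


lam_obs = lam_emit * (1 + z) = 656.3 * (1 + 1.213) = 1452.3919

1452.3919 nm


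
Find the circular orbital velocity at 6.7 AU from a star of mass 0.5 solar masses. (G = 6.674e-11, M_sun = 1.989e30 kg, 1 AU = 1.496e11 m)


v = sqrt(GM/r) = sqrt(6.674e-11 * 9.945e+29 / 1.002e+12) = 8137.5243

8137.5243 m/s


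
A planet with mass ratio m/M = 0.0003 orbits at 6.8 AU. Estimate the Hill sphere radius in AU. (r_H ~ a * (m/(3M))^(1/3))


r_H = a * (m/3M)^(1/3) = 6.8 * (0.0003/3)^(1/3) = 0.3156

0.3156 AU


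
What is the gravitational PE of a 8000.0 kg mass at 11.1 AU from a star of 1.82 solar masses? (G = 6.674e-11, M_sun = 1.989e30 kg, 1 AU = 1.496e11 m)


M = 1.82 * 1.989e30 kg = 3.61998e+30 kg; r = 11.1 AU * 1.496e11 m/AU = 1.66056e+12 m. U = -GM*m/r = -(6.674e-11 * 3.61998e+30 * 8000.0) / 1.66056e+12 = -1.164e+12

-1.164e+12 J


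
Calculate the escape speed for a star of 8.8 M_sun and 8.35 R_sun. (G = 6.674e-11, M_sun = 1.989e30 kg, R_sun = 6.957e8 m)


M = 8.8 * 1.989e30 kg = 1.75032e+31 kg; R = 8.35 * 6.957e8 m = 5.809095e+09 m. v_esc = sqrt(2GM/R) = sqrt(2 * 6.674e-11 * 1.75032e+31 / 5.809095e+09) = 634180.0665

634180.0665 m/s


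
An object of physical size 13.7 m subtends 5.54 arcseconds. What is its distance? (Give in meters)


D = size / theta_rad, theta_rad = 5.54 * pi/(180*3600) = 2.686e-05, D = 510077.2284

510077.2284 m


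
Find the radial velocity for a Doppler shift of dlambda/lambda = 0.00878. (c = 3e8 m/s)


v = (dlambda/lambda) * c = 0.00878 * 3e8 = 2.634e+06

2.634e+06 m/s


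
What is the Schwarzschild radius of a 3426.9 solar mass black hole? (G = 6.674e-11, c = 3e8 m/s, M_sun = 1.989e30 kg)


M = 3426.9 * 1.989e30 kg = 6.8161041e+33 kg. rs = 2GM/c^2 = 2 * 6.674e-11 * 6.8161041e+33 / (3e8)^2 = 1.011e+07

1.011e+07 m


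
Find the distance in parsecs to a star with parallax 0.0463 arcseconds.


d = 1/p = 1/0.0463 = 21.5983

21.5983 pc


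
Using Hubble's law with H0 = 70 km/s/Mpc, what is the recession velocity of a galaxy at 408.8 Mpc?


v = H0 * d = 70 * 408.8 = 28616.0

28616.0 km/s


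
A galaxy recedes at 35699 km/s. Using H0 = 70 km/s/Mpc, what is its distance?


d = v / H0 = 35699 / 70 = 509.9857

509.9857 Mpc


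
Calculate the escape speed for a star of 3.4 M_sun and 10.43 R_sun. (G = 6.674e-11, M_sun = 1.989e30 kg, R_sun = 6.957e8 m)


M = 3.4 * 1.989e30 kg = 6.7626e+30 kg; R = 10.43 * 6.957e8 m = 7.256151e+09 m. v_esc = sqrt(2GM/R) = sqrt(2 * 6.674e-11 * 6.7626e+30 / 7.256151e+09) = 352705.1436

352705.1436 m/s


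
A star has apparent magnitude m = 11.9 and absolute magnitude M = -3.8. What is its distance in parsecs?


d = 10^((m - M + 5)/5) = 10^((11.9 - -3.8 + 5)/5) = 13803.8426

13803.8426 pc


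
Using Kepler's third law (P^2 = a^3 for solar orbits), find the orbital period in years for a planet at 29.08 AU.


P = a^(3/2) = 29.08^1.5 = 156.8164

156.8164 years


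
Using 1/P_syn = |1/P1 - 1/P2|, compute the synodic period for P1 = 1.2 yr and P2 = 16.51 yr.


1/P_syn = |1/P1 - 1/P2| = |1/1.2 - 1/16.51| => P_syn = 1.2941

1.2941 years


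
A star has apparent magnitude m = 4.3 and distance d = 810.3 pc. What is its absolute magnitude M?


M = m - 5*log10(d) + 5 = 4.3 - 5*log10(810.3) + 5 = -5.2432

-5.2432


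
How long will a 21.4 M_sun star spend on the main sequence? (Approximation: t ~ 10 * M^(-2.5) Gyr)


t = 10 * M^(-2.5) = 10 * 21.4^(-2.5) = 0.0047

0.0047 Gyr


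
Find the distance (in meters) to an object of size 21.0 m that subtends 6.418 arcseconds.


D = size / theta_rad, theta_rad = 6.418 * pi/(180*3600) = 3.112e-05, D = 674908.2161

674908.2161 m


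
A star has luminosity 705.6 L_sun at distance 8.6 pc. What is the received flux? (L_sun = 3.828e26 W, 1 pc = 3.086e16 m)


F = L / (4*pi*d^2) = 2.701e+29 / (4*pi*(2.654e+17)^2) = 3.052e-07

3.052e-07 W/m^2


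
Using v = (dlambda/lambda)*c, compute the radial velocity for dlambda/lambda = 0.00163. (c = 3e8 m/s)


v = (dlambda/lambda) * c = 0.00163 * 3e8 = 489000.0

489000.0 m/s


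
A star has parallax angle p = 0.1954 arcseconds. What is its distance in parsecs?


d = 1/p = 1/0.1954 = 5.1177

5.1177 pc


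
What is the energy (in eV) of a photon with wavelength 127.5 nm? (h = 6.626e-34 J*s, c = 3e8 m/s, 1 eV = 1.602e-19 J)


E = hc/lambda = 6.626e-34 * 3e8 / 1.275e-07 = 1.559e-18 J = 9.732 eV

9.732 eV


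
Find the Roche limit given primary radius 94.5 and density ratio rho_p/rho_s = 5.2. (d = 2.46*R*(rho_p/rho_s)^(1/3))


d_Roche = 2.46 * 94.5 * 5.2^(1/3) = 402.7492

402.7492


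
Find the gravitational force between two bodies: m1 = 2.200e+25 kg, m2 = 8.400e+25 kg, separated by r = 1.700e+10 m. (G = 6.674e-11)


F = G*m1*m2/r^2 = 6.674e-11 * 2.200e+25 * 8.400e+25 / (1.700e+10)^2 = 6.674e-11 * 1.848e+51 / 2.890e+20 = 4.268e+20

4.268e+20 N


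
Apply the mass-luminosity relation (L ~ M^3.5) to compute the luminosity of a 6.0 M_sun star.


L/L_sun = (M/M_sun)^3.5 = 6.0^3.5 = 529.0898

529.0898 L_sun


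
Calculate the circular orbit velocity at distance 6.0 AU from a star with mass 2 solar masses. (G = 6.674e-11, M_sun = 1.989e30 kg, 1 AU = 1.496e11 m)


v = sqrt(GM/r) = sqrt(6.674e-11 * 3.978e+30 / 8.976e+11) = 17198.2425

17198.2425 m/s


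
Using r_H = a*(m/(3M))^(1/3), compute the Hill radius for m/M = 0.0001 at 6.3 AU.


r_H = a * (m/3M)^(1/3) = 6.3 * (0.0001/3)^(1/3) = 0.2028

0.2028 AU


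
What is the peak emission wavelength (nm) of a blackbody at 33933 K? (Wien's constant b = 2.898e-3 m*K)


lam_max = b / T = 2.898e-3 / 33933 = 8.540e-08 m = 85.4036 nm

85.4036 nm


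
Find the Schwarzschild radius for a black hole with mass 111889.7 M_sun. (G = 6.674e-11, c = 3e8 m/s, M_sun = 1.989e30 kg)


M = 111889.7 * 1.989e30 kg = 2.225486133e+35 kg. rs = 2GM/c^2 = 2 * 6.674e-11 * 2.225486133e+35 / (3e8)^2 = 3.301e+08

3.301e+08 m


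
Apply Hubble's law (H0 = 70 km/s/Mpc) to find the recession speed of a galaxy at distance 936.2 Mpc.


v = H0 * d = 70 * 936.2 = 65534.0

65534.0 km/s


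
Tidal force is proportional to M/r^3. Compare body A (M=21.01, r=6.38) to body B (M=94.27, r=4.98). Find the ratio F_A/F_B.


Ratio = (M1/r1^3) / (M2/r2^3) = (21.01/6.38^3) / (94.27/4.98^3) = 0.106

0.106


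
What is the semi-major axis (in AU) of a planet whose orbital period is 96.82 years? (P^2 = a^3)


a = P^(2/3) = 96.82^(2/3) = 21.0852

21.0852 AU


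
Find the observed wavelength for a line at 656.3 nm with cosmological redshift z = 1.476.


lam_obs = lam_emit * (1 + z) = 656.3 * (1 + 1.476) = 1624.9988

1624.9988 nm


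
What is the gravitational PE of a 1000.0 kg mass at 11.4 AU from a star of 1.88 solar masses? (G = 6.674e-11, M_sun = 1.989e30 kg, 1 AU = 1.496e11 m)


M = 1.88 * 1.989e30 kg = 3.73932e+30 kg; r = 11.4 AU * 1.496e11 m/AU = 1.70544e+12 m. U = -GM*m/r = -(6.674e-11 * 3.73932e+30 * 1000.0) / 1.70544e+12 = -1.463e+11

-1.463e+11 J


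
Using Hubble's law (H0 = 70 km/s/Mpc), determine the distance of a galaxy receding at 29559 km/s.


d = v / H0 = 29559 / 70 = 422.2714

422.2714 Mpc


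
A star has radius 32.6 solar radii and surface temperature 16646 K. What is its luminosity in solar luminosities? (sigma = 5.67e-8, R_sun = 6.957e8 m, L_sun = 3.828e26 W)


R = 32.6 * 6.957e8 m = 2.267982e+10 m. L = 4*pi*R^2*sigma*T^4 = 4*pi*(2.267982e+10)^2 * 5.67e-8 * 16646^4 = 2.813919642e+31 W. L/L_sun = 2.813919642e+31 / 3.828e26 = 73508.8726

73508.8726 L_sun


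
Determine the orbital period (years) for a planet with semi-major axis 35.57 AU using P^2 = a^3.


P = a^(3/2) = 35.57^1.5 = 212.1416

212.1416 years


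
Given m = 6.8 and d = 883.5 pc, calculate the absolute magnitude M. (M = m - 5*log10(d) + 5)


M = m - 5*log10(d) + 5 = 6.8 - 5*log10(883.5) + 5 = -2.931

-2.931


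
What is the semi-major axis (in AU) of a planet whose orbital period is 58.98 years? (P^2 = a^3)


a = P^(2/3) = 58.98^(2/3) = 15.152

15.152 AU


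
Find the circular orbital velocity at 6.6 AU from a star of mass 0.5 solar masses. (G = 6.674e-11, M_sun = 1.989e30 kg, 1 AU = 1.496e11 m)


v = sqrt(GM/r) = sqrt(6.674e-11 * 9.945e+29 / 9.874e+11) = 8198.9404

8198.9404 m/s


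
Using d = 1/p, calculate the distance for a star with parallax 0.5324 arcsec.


d = 1/p = 1/0.5324 = 1.8783

1.8783 pc


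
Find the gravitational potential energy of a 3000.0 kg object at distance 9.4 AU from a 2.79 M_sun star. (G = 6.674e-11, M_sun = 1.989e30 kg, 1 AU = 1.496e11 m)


M = 2.79 * 1.989e30 kg = 5.54931e+30 kg; r = 9.4 AU * 1.496e11 m/AU = 1.40624e+12 m. U = -GM*m/r = -(6.674e-11 * 5.54931e+30 * 3000.0) / 1.40624e+12 = -7.901e+11

-7.901e+11 J


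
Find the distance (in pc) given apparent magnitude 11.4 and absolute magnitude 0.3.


d = 10^((m - M + 5)/5) = 10^((11.4 - 0.3 + 5)/5) = 1659.5869

1659.5869 pc


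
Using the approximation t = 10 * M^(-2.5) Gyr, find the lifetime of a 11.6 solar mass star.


t = 10 * M^(-2.5) = 10 * 11.6^(-2.5) = 0.0218

0.0218 Gyr


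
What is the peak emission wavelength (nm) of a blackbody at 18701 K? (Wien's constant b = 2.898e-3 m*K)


lam_max = b / T = 2.898e-3 / 18701 = 1.550e-07 m = 154.965 nm

154.965 nm


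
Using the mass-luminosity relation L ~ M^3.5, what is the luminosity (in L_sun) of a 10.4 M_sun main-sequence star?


L/L_sun = (M/M_sun)^3.5 = 10.4^3.5 = 3627.5774

3627.5774 L_sun


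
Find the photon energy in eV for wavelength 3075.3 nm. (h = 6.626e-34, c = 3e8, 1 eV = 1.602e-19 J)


E = hc/lambda = 6.626e-34 * 3e8 / 3.075e-06 = 6.464e-20 J = 0.4035 eV

0.4035 eV


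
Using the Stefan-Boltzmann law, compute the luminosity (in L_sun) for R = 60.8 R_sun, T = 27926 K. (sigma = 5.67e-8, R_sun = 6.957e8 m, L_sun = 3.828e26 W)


R = 60.8 * 6.957e8 m = 4.229856e+10 m. L = 4*pi*R^2*sigma*T^4 = 4*pi*(4.229856e+10)^2 * 5.67e-8 * 27926^4 = 7.753164935e+32 W. L/L_sun = 7.753164935e+32 / 3.828e26 = 2.025e+06

2.025e+06 L_sun


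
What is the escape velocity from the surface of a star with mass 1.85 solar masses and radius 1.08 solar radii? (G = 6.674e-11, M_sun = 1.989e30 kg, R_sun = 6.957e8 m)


M = 1.85 * 1.989e30 kg = 3.67965e+30 kg; R = 1.08 * 6.957e8 m = 7.51356e+08 m. v_esc = sqrt(2GM/R) = sqrt(2 * 6.674e-11 * 3.67965e+30 / 7.51356e+08) = 808515.733

808515.733 m/s


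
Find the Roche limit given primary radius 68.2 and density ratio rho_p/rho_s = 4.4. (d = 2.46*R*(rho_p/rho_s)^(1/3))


d_Roche = 2.46 * 68.2 * 4.4^(1/3) = 274.9183

274.9183


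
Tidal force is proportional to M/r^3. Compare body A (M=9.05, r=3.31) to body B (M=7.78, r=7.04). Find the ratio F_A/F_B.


Ratio = (M1/r1^3) / (M2/r2^3) = (9.05/3.31^3) / (7.78/7.04^3) = 11.1919

11.1919


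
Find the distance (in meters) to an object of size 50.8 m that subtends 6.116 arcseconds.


D = size / theta_rad, theta_rad = 6.116 * pi/(180*3600) = 2.965e-05, D = 1.713e+06

1.713e+06 m


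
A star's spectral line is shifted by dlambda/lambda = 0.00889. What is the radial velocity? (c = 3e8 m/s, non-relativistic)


v = (dlambda/lambda) * c = 0.00889 * 3e8 = 2.667e+06

2.667e+06 m/s


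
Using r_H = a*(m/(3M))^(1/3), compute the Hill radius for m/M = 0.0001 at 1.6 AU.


r_H = a * (m/3M)^(1/3) = 1.6 * (0.0001/3)^(1/3) = 0.0515

0.0515 AU


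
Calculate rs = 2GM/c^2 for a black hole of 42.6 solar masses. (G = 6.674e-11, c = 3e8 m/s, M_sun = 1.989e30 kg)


M = 42.6 * 1.989e30 kg = 8.47314e+31 kg. rs = 2GM/c^2 = 2 * 6.674e-11 * 8.47314e+31 / (3e8)^2 = 125666.0808

125666.0808 m


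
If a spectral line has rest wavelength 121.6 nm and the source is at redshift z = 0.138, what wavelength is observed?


lam_obs = lam_emit * (1 + z) = 121.6 * (1 + 0.138) = 138.3808

138.3808 nm


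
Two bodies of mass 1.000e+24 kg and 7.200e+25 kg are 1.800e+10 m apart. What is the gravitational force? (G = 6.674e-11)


F = G*m1*m2/r^2 = 6.674e-11 * 1.000e+24 * 7.200e+25 / (1.800e+10)^2 = 6.674e-11 * 7.200e+49 / 3.240e+20 = 1.483e+19

1.483e+19 N


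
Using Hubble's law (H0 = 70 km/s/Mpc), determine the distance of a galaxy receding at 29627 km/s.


d = v / H0 = 29627 / 70 = 423.2429

423.2429 Mpc


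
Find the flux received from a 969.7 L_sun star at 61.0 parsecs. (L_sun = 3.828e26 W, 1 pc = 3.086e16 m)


F = L / (4*pi*d^2) = 3.712e+29 / (4*pi*(1.882e+18)^2) = 8.336e-09

8.336e-09 W/m^2


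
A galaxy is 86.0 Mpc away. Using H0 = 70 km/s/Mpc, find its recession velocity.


v = H0 * d = 70 * 86.0 = 6020.0

6020.0 km/s


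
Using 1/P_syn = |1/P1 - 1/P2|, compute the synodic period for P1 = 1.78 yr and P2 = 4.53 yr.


1/P_syn = |1/P1 - 1/P2| = |1/1.78 - 1/4.53| => P_syn = 2.9321

2.9321 years


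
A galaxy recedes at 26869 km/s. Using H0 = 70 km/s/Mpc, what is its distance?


d = v / H0 = 26869 / 70 = 383.8429

383.8429 Mpc


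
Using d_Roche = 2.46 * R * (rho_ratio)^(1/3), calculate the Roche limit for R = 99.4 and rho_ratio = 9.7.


d_Roche = 2.46 * 99.4 * 9.7^(1/3) = 521.4893

521.4893


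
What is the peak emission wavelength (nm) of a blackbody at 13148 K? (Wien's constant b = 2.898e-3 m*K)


lam_max = b / T = 2.898e-3 / 13148 = 2.204e-07 m = 220.4138 nm

220.4138 nm


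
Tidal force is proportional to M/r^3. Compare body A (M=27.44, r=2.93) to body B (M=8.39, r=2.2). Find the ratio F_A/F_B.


Ratio = (M1/r1^3) / (M2/r2^3) = (27.44/2.93^3) / (8.39/2.2^3) = 1.3845

1.3845


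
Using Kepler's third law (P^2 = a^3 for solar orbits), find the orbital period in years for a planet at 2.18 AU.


P = a^(3/2) = 2.18^1.5 = 3.2187

3.2187 years


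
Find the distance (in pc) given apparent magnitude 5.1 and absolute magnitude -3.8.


d = 10^((m - M + 5)/5) = 10^((5.1 - -3.8 + 5)/5) = 602.5596

602.5596 pc


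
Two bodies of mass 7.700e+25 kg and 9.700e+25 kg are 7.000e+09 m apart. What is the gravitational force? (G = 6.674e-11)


F = G*m1*m2/r^2 = 6.674e-11 * 7.700e+25 * 9.700e+25 / (7.000e+09)^2 = 6.674e-11 * 7.469e+51 / 4.900e+19 = 1.017e+22

1.017e+22 N


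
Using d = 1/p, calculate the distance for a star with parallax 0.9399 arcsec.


d = 1/p = 1/0.9399 = 1.0639

1.0639 pc


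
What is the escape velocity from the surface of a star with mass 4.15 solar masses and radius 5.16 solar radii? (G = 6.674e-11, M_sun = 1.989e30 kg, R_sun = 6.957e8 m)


M = 4.15 * 1.989e30 kg = 8.25435e+30 kg; R = 5.16 * 6.957e8 m = 3.589812e+09 m. v_esc = sqrt(2GM/R) = sqrt(2 * 6.674e-11 * 8.25435e+30 / 3.589812e+09) = 554005.0027

554005.0027 m/s


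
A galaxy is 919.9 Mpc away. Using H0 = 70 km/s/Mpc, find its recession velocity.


v = H0 * d = 70 * 919.9 = 64393.0

64393.0 km/s


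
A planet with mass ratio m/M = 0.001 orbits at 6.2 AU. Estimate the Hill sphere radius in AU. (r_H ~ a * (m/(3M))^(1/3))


r_H = a * (m/3M)^(1/3) = 6.2 * (0.001/3)^(1/3) = 0.4299

0.4299 AU


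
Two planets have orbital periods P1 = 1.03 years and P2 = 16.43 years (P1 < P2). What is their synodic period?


1/P_syn = |1/P1 - 1/P2| = |1/1.03 - 1/16.43| => P_syn = 1.0989

1.0989 years


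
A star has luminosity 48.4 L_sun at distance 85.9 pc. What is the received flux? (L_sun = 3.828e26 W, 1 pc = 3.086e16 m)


F = L / (4*pi*d^2) = 1.853e+28 / (4*pi*(2.651e+18)^2) = 2.098e-10

2.098e-10 W/m^2


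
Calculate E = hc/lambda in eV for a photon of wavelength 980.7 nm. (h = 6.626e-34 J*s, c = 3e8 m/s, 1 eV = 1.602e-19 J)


E = hc/lambda = 6.626e-34 * 3e8 / 9.807e-07 = 2.027e-19 J = 1.2652 eV

1.2652 eV


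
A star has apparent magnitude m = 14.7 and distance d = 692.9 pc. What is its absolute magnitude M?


M = m - 5*log10(d) + 5 = 14.7 - 5*log10(692.9) + 5 = 5.4966

5.4966


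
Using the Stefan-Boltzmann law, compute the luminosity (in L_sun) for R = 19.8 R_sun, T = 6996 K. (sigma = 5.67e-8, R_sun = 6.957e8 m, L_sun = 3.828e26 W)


R = 19.8 * 6.957e8 m = 1.377486e+10 m. L = 4*pi*R^2*sigma*T^4 = 4*pi*(1.377486e+10)^2 * 5.67e-8 * 6996^4 = 3.23866862e+29 W. L/L_sun = 3.23866862e+29 / 3.828e26 = 846.0472

846.0472 L_sun


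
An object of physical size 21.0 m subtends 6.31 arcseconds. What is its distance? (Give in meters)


D = size / theta_rad, theta_rad = 6.31 * pi/(180*3600) = 3.059e-05, D = 686459.7355

686459.7355 m


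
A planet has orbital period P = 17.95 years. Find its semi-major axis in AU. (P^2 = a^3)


a = P^(2/3) = 17.95^(2/3) = 6.8556

6.8556 AU


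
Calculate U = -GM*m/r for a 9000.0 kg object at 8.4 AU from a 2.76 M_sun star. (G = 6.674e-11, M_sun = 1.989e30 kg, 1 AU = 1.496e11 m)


M = 2.76 * 1.989e30 kg = 5.48964e+30 kg; r = 8.4 AU * 1.496e11 m/AU = 1.25664e+12 m. U = -GM*m/r = -(6.674e-11 * 5.48964e+30 * 9000.0) / 1.25664e+12 = -2.624e+12

-2.624e+12 J


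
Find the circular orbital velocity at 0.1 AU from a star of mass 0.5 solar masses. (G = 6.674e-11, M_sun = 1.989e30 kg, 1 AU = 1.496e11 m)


v = sqrt(GM/r) = sqrt(6.674e-11 * 9.945e+29 / 1.496e+10) = 66608.5068

66608.5068 m/s


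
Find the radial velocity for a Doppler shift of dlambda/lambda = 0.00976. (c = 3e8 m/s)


v = (dlambda/lambda) * c = 0.00976 * 3e8 = 2.928e+06

2.928e+06 m/s


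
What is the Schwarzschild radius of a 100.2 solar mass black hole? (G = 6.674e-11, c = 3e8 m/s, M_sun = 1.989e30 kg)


M = 100.2 * 1.989e30 kg = 1.992978e+32 kg. rs = 2GM/c^2 = 2 * 6.674e-11 * 1.992978e+32 / (3e8)^2 = 295580.7816

295580.7816 m


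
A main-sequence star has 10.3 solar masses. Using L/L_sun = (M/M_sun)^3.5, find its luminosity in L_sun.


L/L_sun = (M/M_sun)^3.5 = 10.3^3.5 = 3506.9558

3506.9558 L_sun


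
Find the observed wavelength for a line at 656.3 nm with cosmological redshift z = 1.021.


lam_obs = lam_emit * (1 + z) = 656.3 * (1 + 1.021) = 1326.3823

1326.3823 nm


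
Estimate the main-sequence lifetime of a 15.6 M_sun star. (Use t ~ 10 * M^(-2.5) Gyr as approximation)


t = 10 * M^(-2.5) = 10 * 15.6^(-2.5) = 0.0104

0.0104 Gyr


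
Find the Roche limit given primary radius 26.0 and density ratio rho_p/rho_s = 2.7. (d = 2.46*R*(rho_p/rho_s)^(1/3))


d_Roche = 2.46 * 26.0 * 2.7^(1/3) = 89.0628

89.0628


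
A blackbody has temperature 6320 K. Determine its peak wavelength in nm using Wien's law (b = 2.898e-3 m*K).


lam_max = b / T = 2.898e-3 / 6320 = 4.585e-07 m = 458.5443 nm

458.5443 nm


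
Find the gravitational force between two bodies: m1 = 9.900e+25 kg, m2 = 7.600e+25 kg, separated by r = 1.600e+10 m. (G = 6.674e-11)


F = G*m1*m2/r^2 = 6.674e-11 * 9.900e+25 * 7.600e+25 / (1.600e+10)^2 = 6.674e-11 * 7.524e+51 / 2.560e+20 = 1.962e+21

1.962e+21 N


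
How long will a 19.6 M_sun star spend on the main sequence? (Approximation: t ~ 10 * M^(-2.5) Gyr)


t = 10 * M^(-2.5) = 10 * 19.6^(-2.5) = 0.0059

0.0059 Gyr


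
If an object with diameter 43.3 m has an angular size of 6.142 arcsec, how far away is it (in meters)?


D = size / theta_rad, theta_rad = 6.142 * pi/(180*3600) = 2.978e-05, D = 1.454e+06

1.454e+06 m


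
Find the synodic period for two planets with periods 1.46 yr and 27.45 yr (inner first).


1/P_syn = |1/P1 - 1/P2| = |1/1.46 - 1/27.45| => P_syn = 1.542

1.542 years


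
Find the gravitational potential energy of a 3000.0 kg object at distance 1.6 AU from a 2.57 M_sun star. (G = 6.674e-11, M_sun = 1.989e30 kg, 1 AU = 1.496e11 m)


M = 2.57 * 1.989e30 kg = 5.11173e+30 kg; r = 1.6 AU * 1.496e11 m/AU = 2.3936e+11 m. U = -GM*m/r = -(6.674e-11 * 5.11173e+30 * 3000.0) / 2.3936e+11 = -4.276e+12

-4.276e+12 J


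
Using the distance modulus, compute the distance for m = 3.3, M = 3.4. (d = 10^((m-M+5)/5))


d = 10^((m - M + 5)/5) = 10^((3.3 - 3.4 + 5)/5) = 9.5499

9.5499 pc


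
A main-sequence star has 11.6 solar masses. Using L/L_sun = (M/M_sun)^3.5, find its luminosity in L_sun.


L/L_sun = (M/M_sun)^3.5 = 11.6^3.5 = 5316.2202

5316.2202 L_sun


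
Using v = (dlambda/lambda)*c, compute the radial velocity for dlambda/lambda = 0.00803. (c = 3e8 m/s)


v = (dlambda/lambda) * c = 0.00803 * 3e8 = 2.409e+06

2.409e+06 m/s


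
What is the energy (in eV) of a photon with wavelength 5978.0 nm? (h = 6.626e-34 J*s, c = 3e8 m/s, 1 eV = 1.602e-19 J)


E = hc/lambda = 6.626e-34 * 3e8 / 5.978e-06 = 3.325e-20 J = 0.2076 eV

0.2076 eV


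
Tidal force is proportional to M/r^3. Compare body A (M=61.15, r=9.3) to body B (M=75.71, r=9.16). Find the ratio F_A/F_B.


Ratio = (M1/r1^3) / (M2/r2^3) = (61.15/9.3^3) / (75.71/9.16^3) = 0.7718

0.7718


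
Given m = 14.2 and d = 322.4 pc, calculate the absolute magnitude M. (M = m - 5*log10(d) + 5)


M = m - 5*log10(d) + 5 = 14.2 - 5*log10(322.4) + 5 = 6.658

6.658


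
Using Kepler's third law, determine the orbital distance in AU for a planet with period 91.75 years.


a = P^(2/3) = 91.75^(2/3) = 20.3425

20.3425 AU


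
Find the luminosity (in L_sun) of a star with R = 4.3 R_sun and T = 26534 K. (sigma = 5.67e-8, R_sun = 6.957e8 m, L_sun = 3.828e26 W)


R = 4.3 * 6.957e8 m = 2.99151e+09 m. L = 4*pi*R^2*sigma*T^4 = 4*pi*(2.99151e+09)^2 * 5.67e-8 * 26534^4 = 3.160710651e+30 W. L/L_sun = 3.160710651e+30 / 3.828e26 = 8256.8199

8256.8199 L_sun


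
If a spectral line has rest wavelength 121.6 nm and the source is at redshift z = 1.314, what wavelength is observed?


lam_obs = lam_emit * (1 + z) = 121.6 * (1 + 1.314) = 281.3824

281.3824 nm


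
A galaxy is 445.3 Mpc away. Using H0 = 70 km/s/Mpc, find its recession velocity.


v = H0 * d = 70 * 445.3 = 31171.0

31171.0 km/s


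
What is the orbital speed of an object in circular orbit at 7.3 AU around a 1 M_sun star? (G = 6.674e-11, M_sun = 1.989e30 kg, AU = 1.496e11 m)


v = sqrt(GM/r) = sqrt(6.674e-11 * 1.989e+30 / 1.092e+12) = 11025.1185

11025.1185 m/s


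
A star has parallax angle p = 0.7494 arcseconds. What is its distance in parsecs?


d = 1/p = 1/0.7494 = 1.3344

1.3344 pc


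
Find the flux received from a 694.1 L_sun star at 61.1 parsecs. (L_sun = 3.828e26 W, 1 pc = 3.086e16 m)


F = L / (4*pi*d^2) = 2.657e+29 / (4*pi*(1.886e+18)^2) = 5.947e-09

5.947e-09 W/m^2


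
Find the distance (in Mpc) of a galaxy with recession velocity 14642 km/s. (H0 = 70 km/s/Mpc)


d = v / H0 = 14642 / 70 = 209.1714

209.1714 Mpc


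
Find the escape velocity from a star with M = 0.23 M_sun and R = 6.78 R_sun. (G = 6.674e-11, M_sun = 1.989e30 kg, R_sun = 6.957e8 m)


M = 0.23 * 1.989e30 kg = 4.5747e+29 kg; R = 6.78 * 6.957e8 m = 4.716846e+09 m. v_esc = sqrt(2GM/R) = sqrt(2 * 6.674e-11 * 4.5747e+29 / 4.716846e+09) = 113779.3792

113779.3792 m/s


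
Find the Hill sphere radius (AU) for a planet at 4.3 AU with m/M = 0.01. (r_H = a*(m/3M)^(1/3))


r_H = a * (m/3M)^(1/3) = 4.3 * (0.01/3)^(1/3) = 0.6423

0.6423 AU


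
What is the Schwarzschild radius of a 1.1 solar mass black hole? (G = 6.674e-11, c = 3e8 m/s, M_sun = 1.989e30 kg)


M = 1.1 * 1.989e30 kg = 2.1879e+30 kg. rs = 2GM/c^2 = 2 * 6.674e-11 * 2.1879e+30 / (3e8)^2 = 3244.8988

3244.8988 m
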